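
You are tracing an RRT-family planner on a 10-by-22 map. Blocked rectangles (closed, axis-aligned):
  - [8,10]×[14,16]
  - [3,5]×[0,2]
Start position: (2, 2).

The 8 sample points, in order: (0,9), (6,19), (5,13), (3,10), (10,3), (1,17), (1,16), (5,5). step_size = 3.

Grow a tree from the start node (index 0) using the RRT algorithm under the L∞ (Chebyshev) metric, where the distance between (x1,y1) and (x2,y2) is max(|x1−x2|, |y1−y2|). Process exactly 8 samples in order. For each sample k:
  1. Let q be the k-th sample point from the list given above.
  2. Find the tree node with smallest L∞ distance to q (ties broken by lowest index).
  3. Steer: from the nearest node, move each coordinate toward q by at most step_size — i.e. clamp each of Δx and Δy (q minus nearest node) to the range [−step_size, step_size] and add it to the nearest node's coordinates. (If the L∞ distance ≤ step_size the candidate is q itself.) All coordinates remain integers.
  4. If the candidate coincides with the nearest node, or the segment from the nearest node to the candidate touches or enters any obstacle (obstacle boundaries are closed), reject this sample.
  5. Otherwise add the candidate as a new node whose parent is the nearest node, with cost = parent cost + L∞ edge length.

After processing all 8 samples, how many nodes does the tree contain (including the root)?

Node count: 9

1. q=(0,9) nearest=0 d=7 new=(0,5) → add node 1 parent=0 cost=3
2. q=(6,19) nearest=1 d=14 new=(3,8) → add node 2 parent=1 cost=6
3. q=(5,13) nearest=2 d=5 new=(5,11) → add node 3 parent=2 cost=9
4. q=(3,10) nearest=2 d=2 new=(3,10) → add node 4 parent=2 cost=8
5. q=(10,3) nearest=2 d=7 new=(6,5) → add node 5 parent=2 cost=9
6. q=(1,17) nearest=3 d=6 new=(2,14) → add node 6 parent=3 cost=12
7. q=(1,16) nearest=6 d=2 new=(1,16) → add node 7 parent=6 cost=14
8. q=(5,5) nearest=5 d=1 new=(5,5) → add node 8 parent=5 cost=10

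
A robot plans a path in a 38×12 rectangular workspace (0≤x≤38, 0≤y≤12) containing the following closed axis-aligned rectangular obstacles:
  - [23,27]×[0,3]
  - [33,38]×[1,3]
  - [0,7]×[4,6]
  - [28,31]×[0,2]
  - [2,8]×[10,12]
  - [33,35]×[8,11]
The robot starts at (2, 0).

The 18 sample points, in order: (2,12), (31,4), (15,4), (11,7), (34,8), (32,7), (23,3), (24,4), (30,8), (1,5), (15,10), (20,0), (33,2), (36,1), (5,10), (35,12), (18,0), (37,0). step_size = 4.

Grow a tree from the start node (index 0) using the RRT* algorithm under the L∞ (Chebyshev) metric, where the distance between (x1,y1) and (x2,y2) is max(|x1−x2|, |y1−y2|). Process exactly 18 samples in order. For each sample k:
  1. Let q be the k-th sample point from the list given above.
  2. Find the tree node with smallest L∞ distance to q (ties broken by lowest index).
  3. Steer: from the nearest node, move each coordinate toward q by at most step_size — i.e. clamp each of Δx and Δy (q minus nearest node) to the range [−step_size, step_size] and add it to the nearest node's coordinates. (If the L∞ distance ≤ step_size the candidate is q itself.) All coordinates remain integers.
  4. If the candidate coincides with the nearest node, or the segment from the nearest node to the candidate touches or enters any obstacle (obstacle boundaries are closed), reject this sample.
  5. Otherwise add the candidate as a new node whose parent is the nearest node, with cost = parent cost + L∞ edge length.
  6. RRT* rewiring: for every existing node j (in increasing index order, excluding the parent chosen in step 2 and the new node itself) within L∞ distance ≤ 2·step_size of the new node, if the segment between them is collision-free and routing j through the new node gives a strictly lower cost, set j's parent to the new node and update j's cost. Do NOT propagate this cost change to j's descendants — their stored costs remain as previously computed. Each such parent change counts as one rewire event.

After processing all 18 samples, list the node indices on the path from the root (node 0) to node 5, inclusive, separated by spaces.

1. q=(2,12) nearest=0 d=12 new=(2,4) → blocked by [0,7]×[4,6], reject
2. q=(31,4) nearest=0 d=29 new=(6,4) → blocked by [0,7]×[4,6], reject
3. q=(15,4) nearest=0 d=13 new=(6,4) → blocked by [0,7]×[4,6], reject
4. q=(11,7) nearest=0 d=9 new=(6,4) → blocked by [0,7]×[4,6], reject
5. q=(34,8) nearest=0 d=32 new=(6,4) → blocked by [0,7]×[4,6], reject
6. q=(32,7) nearest=0 d=30 new=(6,4) → blocked by [0,7]×[4,6], reject
7. q=(23,3) nearest=0 d=21 new=(6,3) → add node 1 parent=0 cost=4
8. q=(24,4) nearest=1 d=18 new=(10,4) → add node 2 parent=1 cost=8
9. q=(30,8) nearest=2 d=20 new=(14,8) → add node 3 parent=2 cost=12
10. q=(1,5) nearest=0 d=5 new=(1,4) → blocked by [0,7]×[4,6], reject
11. q=(15,10) nearest=3 d=2 new=(15,10) → add node 4 parent=3 cost=14
12. q=(20,0) nearest=3 d=8 new=(18,4) → add node 5 parent=3 cost=16
13. q=(33,2) nearest=5 d=15 new=(22,2) → add node 6 parent=5 cost=20
14. q=(36,1) nearest=6 d=14 new=(26,1) → blocked by [23,27]×[0,3], reject
15. q=(5,10) nearest=2 d=6 new=(6,8) → add node 7 parent=2 cost=12
16. q=(35,12) nearest=6 d=13 new=(26,6) → blocked by [23,27]×[0,3], reject
17. q=(18,0) nearest=5 d=4 new=(18,0) → add node 8 parent=5 cost=20
18. q=(37,0) nearest=6 d=15 new=(26,0) → blocked by [23,27]×[0,3], reject

Path: 0 1 2 3 5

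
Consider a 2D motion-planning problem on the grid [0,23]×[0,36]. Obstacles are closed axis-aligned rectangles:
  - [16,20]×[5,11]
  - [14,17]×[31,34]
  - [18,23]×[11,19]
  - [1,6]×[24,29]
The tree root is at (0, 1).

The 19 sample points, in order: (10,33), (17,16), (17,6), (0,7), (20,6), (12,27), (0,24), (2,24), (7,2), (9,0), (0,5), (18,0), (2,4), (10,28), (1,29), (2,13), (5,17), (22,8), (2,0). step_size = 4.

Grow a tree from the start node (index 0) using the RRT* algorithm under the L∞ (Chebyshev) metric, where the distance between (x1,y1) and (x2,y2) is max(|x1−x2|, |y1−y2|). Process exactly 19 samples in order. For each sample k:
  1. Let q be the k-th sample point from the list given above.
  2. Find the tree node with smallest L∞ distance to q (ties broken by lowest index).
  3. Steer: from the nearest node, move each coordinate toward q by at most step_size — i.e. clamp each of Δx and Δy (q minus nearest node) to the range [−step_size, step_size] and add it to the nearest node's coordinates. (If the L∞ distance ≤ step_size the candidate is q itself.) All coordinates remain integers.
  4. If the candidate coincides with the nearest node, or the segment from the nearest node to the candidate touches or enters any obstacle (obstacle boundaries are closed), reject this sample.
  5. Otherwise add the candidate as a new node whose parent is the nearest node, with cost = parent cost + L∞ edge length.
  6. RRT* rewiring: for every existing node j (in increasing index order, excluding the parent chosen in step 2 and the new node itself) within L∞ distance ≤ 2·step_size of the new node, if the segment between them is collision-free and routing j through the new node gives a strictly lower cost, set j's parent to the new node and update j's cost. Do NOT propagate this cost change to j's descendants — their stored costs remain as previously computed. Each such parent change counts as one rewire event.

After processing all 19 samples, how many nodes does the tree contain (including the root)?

1. q=(10,33) nearest=0 d=32 new=(4,5) → add node 1 parent=0 cost=4
2. q=(17,16) nearest=1 d=13 new=(8,9) → add node 2 parent=1 cost=8
3. q=(17,6) nearest=2 d=9 new=(12,6) → add node 3 parent=2 cost=12
4. q=(0,7) nearest=1 d=4 new=(0,7) → add node 4 parent=1 cost=8
5. q=(20,6) nearest=3 d=8 new=(16,6) → blocked by [16,20]×[5,11], reject
6. q=(12,27) nearest=2 d=18 new=(12,13) → add node 5 parent=2 cost=12
7. q=(0,24) nearest=5 d=12 new=(8,17) → add node 6 parent=5 cost=16
8. q=(2,24) nearest=6 d=7 new=(4,21) → add node 7 parent=6 cost=20
9. q=(7,2) nearest=1 d=3 new=(7,2) → add node 8 parent=1 cost=7
10. q=(9,0) nearest=8 d=2 new=(9,0) → add node 9 parent=8 cost=9
11. q=(0,5) nearest=4 d=2 new=(0,5) → add node 10 parent=4 cost=10
12. q=(18,0) nearest=3 d=6 new=(16,2) → add node 11 parent=3 cost=16
13. q=(2,4) nearest=1 d=2 new=(2,4) → add node 12 parent=1 cost=6; rewire 10→12 (8<10)
14. q=(10,28) nearest=7 d=7 new=(8,25) → add node 13 parent=7 cost=24
15. q=(1,29) nearest=13 d=7 new=(4,29) → blocked by [1,6]×[24,29], reject
16. q=(2,13) nearest=2 d=6 new=(4,13) → add node 14 parent=2 cost=12
17. q=(5,17) nearest=6 d=3 new=(5,17) → add node 15 parent=6 cost=19
18. q=(22,8) nearest=11 d=6 new=(20,6) → blocked by [16,20]×[5,11], reject
19. q=(2,0) nearest=0 d=2 new=(2,0) → add node 16 parent=0 cost=2; rewire 10→16 (7<8)

Node count: 17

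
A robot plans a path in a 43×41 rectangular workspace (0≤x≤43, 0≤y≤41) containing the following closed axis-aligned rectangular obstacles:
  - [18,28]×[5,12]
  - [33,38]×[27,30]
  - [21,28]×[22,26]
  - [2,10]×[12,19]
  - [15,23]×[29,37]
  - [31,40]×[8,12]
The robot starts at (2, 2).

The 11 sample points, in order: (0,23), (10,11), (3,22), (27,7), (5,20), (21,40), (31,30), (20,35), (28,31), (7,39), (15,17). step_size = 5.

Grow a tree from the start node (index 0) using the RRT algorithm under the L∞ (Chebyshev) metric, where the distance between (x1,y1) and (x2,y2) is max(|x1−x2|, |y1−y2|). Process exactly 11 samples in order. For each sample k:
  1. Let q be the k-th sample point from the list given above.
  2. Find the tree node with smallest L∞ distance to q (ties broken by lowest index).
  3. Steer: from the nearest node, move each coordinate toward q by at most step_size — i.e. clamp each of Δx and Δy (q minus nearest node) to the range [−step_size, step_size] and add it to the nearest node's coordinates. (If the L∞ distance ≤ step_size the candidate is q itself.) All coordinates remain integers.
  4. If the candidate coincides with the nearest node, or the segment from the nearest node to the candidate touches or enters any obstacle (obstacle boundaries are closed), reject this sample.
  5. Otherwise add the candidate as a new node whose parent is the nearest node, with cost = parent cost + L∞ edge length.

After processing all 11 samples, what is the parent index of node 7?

Parent of node 7: 4

1. q=(0,23) nearest=0 d=21 new=(0,7) → add node 1 parent=0 cost=5
2. q=(10,11) nearest=0 d=9 new=(7,7) → add node 2 parent=0 cost=5
3. q=(3,22) nearest=1 d=15 new=(3,12) → blocked by [2,10]×[12,19], reject
4. q=(27,7) nearest=2 d=20 new=(12,7) → add node 3 parent=2 cost=10
5. q=(5,20) nearest=1 d=13 new=(5,12) → blocked by [2,10]×[12,19], reject
6. q=(21,40) nearest=1 d=33 new=(5,12) → blocked by [2,10]×[12,19], reject
7. q=(31,30) nearest=3 d=23 new=(17,12) → add node 4 parent=3 cost=15
8. q=(20,35) nearest=4 d=23 new=(20,17) → add node 5 parent=4 cost=20
9. q=(28,31) nearest=5 d=14 new=(25,22) → blocked by [21,28]×[22,26], reject
10. q=(7,39) nearest=5 d=22 new=(15,22) → add node 6 parent=5 cost=25
11. q=(15,17) nearest=4 d=5 new=(15,17) → add node 7 parent=4 cost=20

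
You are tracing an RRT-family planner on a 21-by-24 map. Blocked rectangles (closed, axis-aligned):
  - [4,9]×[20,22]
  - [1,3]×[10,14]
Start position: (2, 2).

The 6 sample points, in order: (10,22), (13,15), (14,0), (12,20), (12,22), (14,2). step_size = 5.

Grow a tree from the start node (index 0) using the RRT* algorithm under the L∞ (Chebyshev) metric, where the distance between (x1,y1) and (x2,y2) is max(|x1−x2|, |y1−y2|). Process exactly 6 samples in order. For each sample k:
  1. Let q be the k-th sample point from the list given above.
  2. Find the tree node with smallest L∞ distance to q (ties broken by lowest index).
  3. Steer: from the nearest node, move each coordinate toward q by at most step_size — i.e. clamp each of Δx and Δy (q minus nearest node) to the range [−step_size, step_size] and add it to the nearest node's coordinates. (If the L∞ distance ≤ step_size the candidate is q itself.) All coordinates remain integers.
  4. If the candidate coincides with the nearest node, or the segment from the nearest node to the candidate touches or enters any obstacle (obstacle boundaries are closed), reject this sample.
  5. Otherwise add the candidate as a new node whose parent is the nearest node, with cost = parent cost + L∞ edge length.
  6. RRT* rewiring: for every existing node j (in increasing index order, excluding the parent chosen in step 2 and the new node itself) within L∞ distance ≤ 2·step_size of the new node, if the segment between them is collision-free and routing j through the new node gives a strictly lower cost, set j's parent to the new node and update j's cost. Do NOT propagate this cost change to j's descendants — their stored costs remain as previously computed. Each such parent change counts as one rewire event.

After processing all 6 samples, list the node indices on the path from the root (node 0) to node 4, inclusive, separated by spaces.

1. q=(10,22) nearest=0 d=20 new=(7,7) → add node 1 parent=0 cost=5
2. q=(13,15) nearest=1 d=8 new=(12,12) → add node 2 parent=1 cost=10
3. q=(14,0) nearest=1 d=7 new=(12,2) → add node 3 parent=1 cost=10
4. q=(12,20) nearest=2 d=8 new=(12,17) → add node 4 parent=2 cost=15
5. q=(12,22) nearest=4 d=5 new=(12,22) → add node 5 parent=4 cost=20
6. q=(14,2) nearest=3 d=2 new=(14,2) → add node 6 parent=3 cost=12

Path: 0 1 2 4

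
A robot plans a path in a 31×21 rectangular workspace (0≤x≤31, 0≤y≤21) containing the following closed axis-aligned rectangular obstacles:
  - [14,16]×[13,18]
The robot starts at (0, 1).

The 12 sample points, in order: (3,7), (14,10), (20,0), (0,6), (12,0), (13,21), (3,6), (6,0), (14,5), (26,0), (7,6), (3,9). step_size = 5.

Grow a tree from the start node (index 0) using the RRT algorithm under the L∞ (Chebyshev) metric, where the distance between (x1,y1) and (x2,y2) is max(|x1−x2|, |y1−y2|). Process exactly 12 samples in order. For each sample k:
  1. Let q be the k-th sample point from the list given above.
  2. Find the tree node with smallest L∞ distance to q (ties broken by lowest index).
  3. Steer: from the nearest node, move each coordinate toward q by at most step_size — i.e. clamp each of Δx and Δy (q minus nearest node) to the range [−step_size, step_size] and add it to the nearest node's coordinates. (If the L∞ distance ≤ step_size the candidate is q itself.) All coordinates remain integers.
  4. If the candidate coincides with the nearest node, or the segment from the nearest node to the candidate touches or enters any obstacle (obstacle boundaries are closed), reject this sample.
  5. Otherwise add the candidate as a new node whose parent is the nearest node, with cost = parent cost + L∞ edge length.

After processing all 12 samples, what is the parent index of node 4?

Parent of node 4: 1

1. q=(3,7) nearest=0 d=6 new=(3,6) → add node 1 parent=0 cost=5
2. q=(14,10) nearest=1 d=11 new=(8,10) → add node 2 parent=1 cost=10
3. q=(20,0) nearest=2 d=12 new=(13,5) → add node 3 parent=2 cost=15
4. q=(0,6) nearest=1 d=3 new=(0,6) → add node 4 parent=1 cost=8
5. q=(12,0) nearest=3 d=5 new=(12,0) → add node 5 parent=3 cost=20
6. q=(13,21) nearest=2 d=11 new=(13,15) → add node 6 parent=2 cost=15
7. q=(3,6) nearest=1 d=0 → coincident, reject
8. q=(6,0) nearest=0 d=6 new=(5,0) → add node 7 parent=0 cost=5
9. q=(14,5) nearest=3 d=1 new=(14,5) → add node 8 parent=3 cost=16
10. q=(26,0) nearest=8 d=12 new=(19,0) → add node 9 parent=8 cost=21
11. q=(7,6) nearest=1 d=4 new=(7,6) → add node 10 parent=1 cost=9
12. q=(3,9) nearest=1 d=3 new=(3,9) → add node 11 parent=1 cost=8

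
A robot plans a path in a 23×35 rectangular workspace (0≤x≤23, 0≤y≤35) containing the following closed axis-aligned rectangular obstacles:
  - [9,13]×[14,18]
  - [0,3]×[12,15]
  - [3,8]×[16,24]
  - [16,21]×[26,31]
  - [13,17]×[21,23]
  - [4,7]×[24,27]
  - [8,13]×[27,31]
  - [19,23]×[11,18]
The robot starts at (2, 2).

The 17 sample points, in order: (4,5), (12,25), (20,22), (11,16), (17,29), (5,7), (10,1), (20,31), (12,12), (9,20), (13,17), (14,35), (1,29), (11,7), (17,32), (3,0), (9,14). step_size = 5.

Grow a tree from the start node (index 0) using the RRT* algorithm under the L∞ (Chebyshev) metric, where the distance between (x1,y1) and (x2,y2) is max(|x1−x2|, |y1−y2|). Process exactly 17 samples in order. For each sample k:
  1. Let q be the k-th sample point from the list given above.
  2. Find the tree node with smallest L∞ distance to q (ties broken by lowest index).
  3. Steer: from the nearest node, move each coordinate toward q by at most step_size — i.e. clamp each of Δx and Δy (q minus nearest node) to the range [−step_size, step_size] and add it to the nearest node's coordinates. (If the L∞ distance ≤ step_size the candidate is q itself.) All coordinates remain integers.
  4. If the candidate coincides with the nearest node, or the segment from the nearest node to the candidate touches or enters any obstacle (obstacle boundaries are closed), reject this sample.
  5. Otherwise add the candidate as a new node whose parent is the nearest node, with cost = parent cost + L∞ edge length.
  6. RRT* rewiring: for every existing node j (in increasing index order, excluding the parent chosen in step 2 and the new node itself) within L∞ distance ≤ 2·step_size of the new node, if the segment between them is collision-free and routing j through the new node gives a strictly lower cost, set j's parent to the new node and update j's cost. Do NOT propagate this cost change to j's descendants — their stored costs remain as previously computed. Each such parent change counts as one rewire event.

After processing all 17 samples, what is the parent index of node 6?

Parent of node 6: 8

1. q=(4,5) nearest=0 d=3 new=(4,5) → add node 1 parent=0 cost=3
2. q=(12,25) nearest=1 d=20 new=(9,10) → add node 2 parent=1 cost=8
3. q=(20,22) nearest=2 d=12 new=(14,15) → blocked by [9,13]×[14,18], reject
4. q=(11,16) nearest=2 d=6 new=(11,15) → blocked by [9,13]×[14,18], reject
5. q=(17,29) nearest=2 d=19 new=(14,15) → blocked by [9,13]×[14,18], reject
6. q=(5,7) nearest=1 d=2 new=(5,7) → add node 3 parent=1 cost=5
7. q=(10,1) nearest=1 d=6 new=(9,1) → add node 4 parent=1 cost=8
8. q=(20,31) nearest=2 d=21 new=(14,15) → blocked by [9,13]×[14,18], reject
9. q=(12,12) nearest=2 d=3 new=(12,12) → add node 5 parent=2 cost=11
10. q=(9,20) nearest=5 d=8 new=(9,17) → blocked by [9,13]×[14,18], reject
11. q=(13,17) nearest=5 d=5 new=(13,17) → blocked by [9,13]×[14,18], reject
12. q=(14,35) nearest=5 d=23 new=(14,17) → blocked by [9,13]×[14,18], reject
13. q=(1,29) nearest=5 d=17 new=(7,17) → blocked by [9,13]×[14,18], reject
14. q=(11,7) nearest=2 d=3 new=(11,7) → add node 6 parent=2 cost=11
15. q=(17,32) nearest=5 d=20 new=(17,17) → add node 7 parent=5 cost=16
16. q=(3,0) nearest=0 d=2 new=(3,0) → add node 8 parent=0 cost=2; rewire 6→8 (10<11)
17. q=(9,14) nearest=5 d=3 new=(9,14) → blocked by [9,13]×[14,18], reject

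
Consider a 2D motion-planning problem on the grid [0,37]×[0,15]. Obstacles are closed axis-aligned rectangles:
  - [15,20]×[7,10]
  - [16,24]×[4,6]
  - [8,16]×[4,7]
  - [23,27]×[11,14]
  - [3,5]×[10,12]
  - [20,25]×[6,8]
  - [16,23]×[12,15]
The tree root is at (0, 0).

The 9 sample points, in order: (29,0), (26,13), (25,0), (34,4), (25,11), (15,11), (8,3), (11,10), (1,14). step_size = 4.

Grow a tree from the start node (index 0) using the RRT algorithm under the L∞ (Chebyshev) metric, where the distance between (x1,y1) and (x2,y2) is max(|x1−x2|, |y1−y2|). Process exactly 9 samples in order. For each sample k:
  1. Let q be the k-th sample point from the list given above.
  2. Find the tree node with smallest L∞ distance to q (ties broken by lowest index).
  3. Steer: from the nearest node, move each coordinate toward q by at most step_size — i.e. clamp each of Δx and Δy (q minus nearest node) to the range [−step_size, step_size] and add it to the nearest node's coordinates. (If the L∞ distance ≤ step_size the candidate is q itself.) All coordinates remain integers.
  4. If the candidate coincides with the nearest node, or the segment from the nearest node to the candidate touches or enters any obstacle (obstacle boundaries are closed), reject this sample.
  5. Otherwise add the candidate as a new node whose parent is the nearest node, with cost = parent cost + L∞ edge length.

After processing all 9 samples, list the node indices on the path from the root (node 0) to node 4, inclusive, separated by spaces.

Path: 0 1 2 3 4

1. q=(29,0) nearest=0 d=29 new=(4,0) → add node 1 parent=0 cost=4
2. q=(26,13) nearest=1 d=22 new=(8,4) → blocked by [8,16]×[4,7], reject
3. q=(25,0) nearest=1 d=21 new=(8,0) → add node 2 parent=1 cost=8
4. q=(34,4) nearest=2 d=26 new=(12,4) → blocked by [8,16]×[4,7], reject
5. q=(25,11) nearest=2 d=17 new=(12,4) → blocked by [8,16]×[4,7], reject
6. q=(15,11) nearest=1 d=11 new=(8,4) → blocked by [8,16]×[4,7], reject
7. q=(8,3) nearest=2 d=3 new=(8,3) → add node 3 parent=2 cost=11
8. q=(11,10) nearest=3 d=7 new=(11,7) → blocked by [8,16]×[4,7], reject
9. q=(1,14) nearest=3 d=11 new=(4,7) → add node 4 parent=3 cost=15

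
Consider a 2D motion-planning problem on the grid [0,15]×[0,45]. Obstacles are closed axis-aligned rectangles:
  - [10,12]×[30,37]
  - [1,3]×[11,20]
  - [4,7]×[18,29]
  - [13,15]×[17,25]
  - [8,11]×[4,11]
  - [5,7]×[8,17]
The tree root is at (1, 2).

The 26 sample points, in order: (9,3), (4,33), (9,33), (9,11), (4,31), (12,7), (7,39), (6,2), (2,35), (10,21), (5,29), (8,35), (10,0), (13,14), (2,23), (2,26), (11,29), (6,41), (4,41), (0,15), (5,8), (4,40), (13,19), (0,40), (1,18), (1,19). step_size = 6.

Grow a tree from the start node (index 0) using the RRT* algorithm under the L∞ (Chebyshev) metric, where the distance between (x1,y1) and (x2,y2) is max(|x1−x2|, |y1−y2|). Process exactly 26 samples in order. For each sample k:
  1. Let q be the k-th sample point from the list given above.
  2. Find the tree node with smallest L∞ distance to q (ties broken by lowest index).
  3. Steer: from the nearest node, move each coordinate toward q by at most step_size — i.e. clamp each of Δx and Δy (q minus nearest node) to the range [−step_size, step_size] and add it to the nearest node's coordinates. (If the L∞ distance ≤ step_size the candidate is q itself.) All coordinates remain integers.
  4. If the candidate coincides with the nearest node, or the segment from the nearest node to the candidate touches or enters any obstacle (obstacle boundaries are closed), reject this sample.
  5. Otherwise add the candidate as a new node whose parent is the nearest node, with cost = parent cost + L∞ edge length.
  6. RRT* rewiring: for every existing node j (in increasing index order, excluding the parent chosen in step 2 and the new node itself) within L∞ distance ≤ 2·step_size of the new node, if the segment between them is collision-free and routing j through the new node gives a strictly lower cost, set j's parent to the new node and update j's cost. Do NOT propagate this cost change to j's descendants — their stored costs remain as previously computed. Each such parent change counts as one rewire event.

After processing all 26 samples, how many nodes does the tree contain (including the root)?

Node count: 6

1. q=(9,3) nearest=0 d=8 new=(7,3) → add node 1 parent=0 cost=6
2. q=(4,33) nearest=1 d=30 new=(4,9) → add node 2 parent=1 cost=12
3. q=(9,33) nearest=2 d=24 new=(9,15) → blocked by [5,7]×[8,17], reject
4. q=(9,11) nearest=2 d=5 new=(9,11) → blocked by [8,11]×[4,11], reject
5. q=(4,31) nearest=2 d=22 new=(4,15) → add node 3 parent=2 cost=18
6. q=(12,7) nearest=1 d=5 new=(12,7) → blocked by [8,11]×[4,11], reject
7. q=(7,39) nearest=3 d=24 new=(7,21) → blocked by [4,7]×[18,29], reject
8. q=(6,2) nearest=1 d=1 new=(6,2) → add node 4 parent=1 cost=7
9. q=(2,35) nearest=3 d=20 new=(2,21) → blocked by [1,3]×[11,20], reject
10. q=(10,21) nearest=3 d=6 new=(10,21) → blocked by [4,7]×[18,29], reject
11. q=(5,29) nearest=3 d=14 new=(5,21) → blocked by [4,7]×[18,29], reject
12. q=(8,35) nearest=3 d=20 new=(8,21) → blocked by [4,7]×[18,29], reject
13. q=(10,0) nearest=1 d=3 new=(10,0) → add node 5 parent=1 cost=9
14. q=(13,14) nearest=2 d=9 new=(10,14) → blocked by [5,7]×[8,17], reject
15. q=(2,23) nearest=3 d=8 new=(2,21) → blocked by [1,3]×[11,20], reject
16. q=(2,26) nearest=3 d=11 new=(2,21) → blocked by [1,3]×[11,20], reject
17. q=(11,29) nearest=3 d=14 new=(10,21) → blocked by [4,7]×[18,29], reject
18. q=(6,41) nearest=3 d=26 new=(6,21) → blocked by [4,7]×[18,29], reject
19. q=(4,41) nearest=3 d=26 new=(4,21) → blocked by [4,7]×[18,29], reject
20. q=(0,15) nearest=3 d=4 new=(0,15) → blocked by [1,3]×[11,20], reject
21. q=(5,8) nearest=2 d=1 new=(5,8) → blocked by [5,7]×[8,17], reject
22. q=(4,40) nearest=3 d=25 new=(4,21) → blocked by [4,7]×[18,29], reject
23. q=(13,19) nearest=3 d=9 new=(10,19) → blocked by [5,7]×[8,17], reject
24. q=(0,40) nearest=3 d=25 new=(0,21) → blocked by [1,3]×[11,20], reject
25. q=(1,18) nearest=3 d=3 new=(1,18) → blocked by [1,3]×[11,20], reject
26. q=(1,19) nearest=3 d=4 new=(1,19) → blocked by [1,3]×[11,20], reject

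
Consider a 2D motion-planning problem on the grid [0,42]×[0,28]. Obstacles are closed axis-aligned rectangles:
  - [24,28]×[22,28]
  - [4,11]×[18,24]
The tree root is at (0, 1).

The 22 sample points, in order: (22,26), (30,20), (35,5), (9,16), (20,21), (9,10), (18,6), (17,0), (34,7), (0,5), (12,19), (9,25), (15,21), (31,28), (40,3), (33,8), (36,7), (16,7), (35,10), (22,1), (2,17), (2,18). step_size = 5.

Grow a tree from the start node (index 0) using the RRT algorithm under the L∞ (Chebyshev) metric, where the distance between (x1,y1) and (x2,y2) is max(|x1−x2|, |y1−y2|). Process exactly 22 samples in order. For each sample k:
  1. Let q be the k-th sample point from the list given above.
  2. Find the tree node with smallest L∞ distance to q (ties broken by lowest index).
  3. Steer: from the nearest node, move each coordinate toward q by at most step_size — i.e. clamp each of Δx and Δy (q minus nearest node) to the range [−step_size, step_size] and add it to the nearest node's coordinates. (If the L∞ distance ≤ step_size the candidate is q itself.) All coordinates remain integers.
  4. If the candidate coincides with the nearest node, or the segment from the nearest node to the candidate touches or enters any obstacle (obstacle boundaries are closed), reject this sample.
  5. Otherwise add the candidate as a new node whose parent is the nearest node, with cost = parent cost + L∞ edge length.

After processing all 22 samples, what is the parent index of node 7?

1. q=(22,26) nearest=0 d=25 new=(5,6) → add node 1 parent=0 cost=5
2. q=(30,20) nearest=1 d=25 new=(10,11) → add node 2 parent=1 cost=10
3. q=(35,5) nearest=2 d=25 new=(15,6) → add node 3 parent=2 cost=15
4. q=(9,16) nearest=2 d=5 new=(9,16) → add node 4 parent=2 cost=15
5. q=(20,21) nearest=2 d=10 new=(15,16) → add node 5 parent=2 cost=15
6. q=(9,10) nearest=2 d=1 new=(9,10) → add node 6 parent=2 cost=11
7. q=(18,6) nearest=3 d=3 new=(18,6) → add node 7 parent=3 cost=18
8. q=(17,0) nearest=3 d=6 new=(17,1) → add node 8 parent=3 cost=20
9. q=(34,7) nearest=7 d=16 new=(23,7) → add node 9 parent=7 cost=23
10. q=(0,5) nearest=0 d=4 new=(0,5) → add node 10 parent=0 cost=4
11. q=(12,19) nearest=4 d=3 new=(12,19) → blocked by [4,11]×[18,24], reject
12. q=(9,25) nearest=4 d=9 new=(9,21) → blocked by [4,11]×[18,24], reject
13. q=(15,21) nearest=5 d=5 new=(15,21) → add node 11 parent=5 cost=20
14. q=(31,28) nearest=5 d=16 new=(20,21) → add node 12 parent=5 cost=20
15. q=(40,3) nearest=9 d=17 new=(28,3) → add node 13 parent=9 cost=28
16. q=(33,8) nearest=13 d=5 new=(33,8) → add node 14 parent=13 cost=33
17. q=(36,7) nearest=14 d=3 new=(36,7) → add node 15 parent=14 cost=36
18. q=(16,7) nearest=3 d=1 new=(16,7) → add node 16 parent=3 cost=16
19. q=(35,10) nearest=14 d=2 new=(35,10) → add node 17 parent=14 cost=35
20. q=(22,1) nearest=7 d=5 new=(22,1) → add node 18 parent=7 cost=23
21. q=(2,17) nearest=4 d=7 new=(4,17) → add node 19 parent=4 cost=20
22. q=(2,18) nearest=19 d=2 new=(2,18) → add node 20 parent=19 cost=22

Parent of node 7: 3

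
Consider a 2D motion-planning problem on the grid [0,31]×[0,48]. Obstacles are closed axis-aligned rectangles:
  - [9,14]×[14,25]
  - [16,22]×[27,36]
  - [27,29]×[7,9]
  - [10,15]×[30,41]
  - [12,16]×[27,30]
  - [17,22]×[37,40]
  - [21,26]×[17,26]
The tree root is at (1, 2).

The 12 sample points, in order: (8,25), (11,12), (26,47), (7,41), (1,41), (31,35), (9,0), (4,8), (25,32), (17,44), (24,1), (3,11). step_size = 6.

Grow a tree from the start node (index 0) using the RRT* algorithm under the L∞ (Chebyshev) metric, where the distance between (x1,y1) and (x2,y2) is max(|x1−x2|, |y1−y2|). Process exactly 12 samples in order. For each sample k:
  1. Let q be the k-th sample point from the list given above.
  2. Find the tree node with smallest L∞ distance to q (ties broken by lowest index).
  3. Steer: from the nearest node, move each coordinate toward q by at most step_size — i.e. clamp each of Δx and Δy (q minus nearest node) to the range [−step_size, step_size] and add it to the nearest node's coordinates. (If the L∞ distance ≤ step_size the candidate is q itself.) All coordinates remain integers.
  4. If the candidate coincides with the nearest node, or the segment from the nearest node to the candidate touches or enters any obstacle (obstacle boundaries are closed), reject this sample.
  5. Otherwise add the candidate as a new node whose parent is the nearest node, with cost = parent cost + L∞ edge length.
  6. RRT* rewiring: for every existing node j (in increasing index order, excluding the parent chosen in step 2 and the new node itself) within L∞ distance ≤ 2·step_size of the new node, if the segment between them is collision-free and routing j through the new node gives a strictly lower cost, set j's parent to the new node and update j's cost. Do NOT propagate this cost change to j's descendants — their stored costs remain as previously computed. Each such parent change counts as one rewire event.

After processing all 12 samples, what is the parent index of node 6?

1. q=(8,25) nearest=0 d=23 new=(7,8) → add node 1 parent=0 cost=6
2. q=(11,12) nearest=1 d=4 new=(11,12) → add node 2 parent=1 cost=10
3. q=(26,47) nearest=2 d=35 new=(17,18) → blocked by [9,14]×[14,25], reject
4. q=(7,41) nearest=2 d=29 new=(7,18) → blocked by [9,14]×[14,25], reject
5. q=(1,41) nearest=2 d=29 new=(5,18) → blocked by [9,14]×[14,25], reject
6. q=(31,35) nearest=2 d=23 new=(17,18) → blocked by [9,14]×[14,25], reject
7. q=(9,0) nearest=0 d=8 new=(7,0) → add node 3 parent=0 cost=6
8. q=(4,8) nearest=1 d=3 new=(4,8) → add node 4 parent=1 cost=9
9. q=(25,32) nearest=2 d=20 new=(17,18) → blocked by [9,14]×[14,25], reject
10. q=(17,44) nearest=2 d=32 new=(17,18) → blocked by [9,14]×[14,25], reject
11. q=(24,1) nearest=2 d=13 new=(17,6) → add node 5 parent=2 cost=16
12. q=(3,11) nearest=4 d=3 new=(3,11) → add node 6 parent=4 cost=12

Parent of node 6: 4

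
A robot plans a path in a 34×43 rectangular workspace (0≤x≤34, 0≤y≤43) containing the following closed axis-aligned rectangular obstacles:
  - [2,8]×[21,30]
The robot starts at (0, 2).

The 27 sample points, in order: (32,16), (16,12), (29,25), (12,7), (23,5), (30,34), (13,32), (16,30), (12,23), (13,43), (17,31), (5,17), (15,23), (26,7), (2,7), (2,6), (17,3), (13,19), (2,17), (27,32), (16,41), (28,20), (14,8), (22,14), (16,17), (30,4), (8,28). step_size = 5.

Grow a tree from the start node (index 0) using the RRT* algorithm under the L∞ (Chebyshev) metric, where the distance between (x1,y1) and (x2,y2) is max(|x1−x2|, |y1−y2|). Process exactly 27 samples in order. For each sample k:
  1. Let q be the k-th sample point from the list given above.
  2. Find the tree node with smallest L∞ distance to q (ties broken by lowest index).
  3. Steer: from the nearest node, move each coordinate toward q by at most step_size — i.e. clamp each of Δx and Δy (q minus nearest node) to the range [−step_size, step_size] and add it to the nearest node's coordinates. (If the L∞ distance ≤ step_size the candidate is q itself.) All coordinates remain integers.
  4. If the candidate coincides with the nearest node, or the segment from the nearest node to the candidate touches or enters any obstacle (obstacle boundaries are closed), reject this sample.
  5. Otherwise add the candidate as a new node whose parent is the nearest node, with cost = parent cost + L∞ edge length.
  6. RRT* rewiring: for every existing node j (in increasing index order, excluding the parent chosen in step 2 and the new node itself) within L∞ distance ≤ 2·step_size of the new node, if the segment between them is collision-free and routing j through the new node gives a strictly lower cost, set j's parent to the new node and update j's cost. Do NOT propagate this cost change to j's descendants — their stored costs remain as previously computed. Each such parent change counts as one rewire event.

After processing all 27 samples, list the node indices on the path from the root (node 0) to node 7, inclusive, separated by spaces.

1. q=(32,16) nearest=0 d=32 new=(5,7) → add node 1 parent=0 cost=5
2. q=(16,12) nearest=1 d=11 new=(10,12) → add node 2 parent=1 cost=10
3. q=(29,25) nearest=2 d=19 new=(15,17) → add node 3 parent=2 cost=15
4. q=(12,7) nearest=2 d=5 new=(12,7) → add node 4 parent=2 cost=15
5. q=(23,5) nearest=4 d=11 new=(17,5) → add node 5 parent=4 cost=20
6. q=(30,34) nearest=3 d=17 new=(20,22) → add node 6 parent=3 cost=20
7. q=(13,32) nearest=6 d=10 new=(15,27) → add node 7 parent=6 cost=25
8. q=(16,30) nearest=7 d=3 new=(16,30) → add node 8 parent=7 cost=28
9. q=(12,23) nearest=7 d=4 new=(12,23) → add node 9 parent=7 cost=29
10. q=(13,43) nearest=8 d=13 new=(13,35) → add node 10 parent=8 cost=33
11. q=(17,31) nearest=8 d=1 new=(17,31) → add node 11 parent=8 cost=29
12. q=(5,17) nearest=2 d=5 new=(5,17) → add node 12 parent=2 cost=15; rewire 9→12 (22<29)
13. q=(15,23) nearest=9 d=3 new=(15,23) → add node 13 parent=9 cost=25
14. q=(26,7) nearest=5 d=9 new=(22,7) → add node 14 parent=5 cost=25
15. q=(2,7) nearest=1 d=3 new=(2,7) → add node 15 parent=1 cost=8
16. q=(2,6) nearest=15 d=1 new=(2,6) → add node 16 parent=15 cost=9
17. q=(17,3) nearest=5 d=2 new=(17,3) → add node 17 parent=5 cost=22
18. q=(13,19) nearest=3 d=2 new=(13,19) → add node 18 parent=3 cost=17; rewire 9→18 (21<22); rewire 13→18 (21<25)
19. q=(2,17) nearest=12 d=3 new=(2,17) → add node 19 parent=12 cost=18
20. q=(27,32) nearest=6 d=10 new=(25,27) → add node 20 parent=6 cost=25
21. q=(16,41) nearest=10 d=6 new=(16,40) → add node 21 parent=10 cost=38
22. q=(28,20) nearest=20 d=7 new=(28,22) → add node 22 parent=20 cost=30
23. q=(14,8) nearest=4 d=2 new=(14,8) → add node 23 parent=4 cost=17
24. q=(22,14) nearest=3 d=7 new=(20,14) → add node 24 parent=3 cost=20; rewire 22→24 (28<30)
25. q=(16,17) nearest=3 d=1 new=(16,17) → add node 25 parent=3 cost=16
26. q=(30,4) nearest=14 d=8 new=(27,4) → add node 26 parent=14 cost=30
27. q=(8,28) nearest=9 d=5 new=(8,28) → blocked by [2,8]×[21,30], reject

Path: 0 1 2 3 6 7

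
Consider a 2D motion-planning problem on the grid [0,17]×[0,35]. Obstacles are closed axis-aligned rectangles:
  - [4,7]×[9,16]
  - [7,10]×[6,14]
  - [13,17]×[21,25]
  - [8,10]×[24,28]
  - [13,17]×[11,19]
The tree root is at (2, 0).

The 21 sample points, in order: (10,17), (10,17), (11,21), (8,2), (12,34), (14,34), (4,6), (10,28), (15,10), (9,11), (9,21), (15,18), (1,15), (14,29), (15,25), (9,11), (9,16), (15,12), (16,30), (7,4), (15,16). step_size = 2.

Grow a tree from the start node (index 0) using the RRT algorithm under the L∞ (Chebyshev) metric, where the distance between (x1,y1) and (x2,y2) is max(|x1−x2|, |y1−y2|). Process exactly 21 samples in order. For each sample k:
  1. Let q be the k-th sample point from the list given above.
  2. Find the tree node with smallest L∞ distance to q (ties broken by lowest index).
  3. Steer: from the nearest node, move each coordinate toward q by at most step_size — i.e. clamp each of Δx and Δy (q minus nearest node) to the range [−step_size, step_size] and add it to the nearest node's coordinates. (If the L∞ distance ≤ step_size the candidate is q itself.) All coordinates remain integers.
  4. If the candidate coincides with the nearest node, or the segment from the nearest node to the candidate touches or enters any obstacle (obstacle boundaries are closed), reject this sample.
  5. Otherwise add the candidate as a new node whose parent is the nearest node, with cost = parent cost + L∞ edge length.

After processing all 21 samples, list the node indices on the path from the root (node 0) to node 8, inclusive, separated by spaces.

1. q=(10,17) nearest=0 d=17 new=(4,2) → add node 1 parent=0 cost=2
2. q=(10,17) nearest=1 d=15 new=(6,4) → add node 2 parent=1 cost=4
3. q=(11,21) nearest=2 d=17 new=(8,6) → blocked by [7,10]×[6,14], reject
4. q=(8,2) nearest=2 d=2 new=(8,2) → add node 3 parent=2 cost=6
5. q=(12,34) nearest=2 d=30 new=(8,6) → blocked by [7,10]×[6,14], reject
6. q=(14,34) nearest=2 d=30 new=(8,6) → blocked by [7,10]×[6,14], reject
7. q=(4,6) nearest=2 d=2 new=(4,6) → add node 4 parent=2 cost=6
8. q=(10,28) nearest=4 d=22 new=(6,8) → add node 5 parent=4 cost=8
9. q=(15,10) nearest=3 d=8 new=(10,4) → add node 6 parent=3 cost=8
10. q=(9,11) nearest=5 d=3 new=(8,10) → blocked by [4,7]×[9,16], reject
11. q=(9,21) nearest=5 d=13 new=(8,10) → blocked by [4,7]×[9,16], reject
12. q=(15,18) nearest=5 d=10 new=(8,10) → blocked by [4,7]×[9,16], reject
13. q=(1,15) nearest=5 d=7 new=(4,10) → blocked by [4,7]×[9,16], reject
14. q=(14,29) nearest=5 d=21 new=(8,10) → blocked by [4,7]×[9,16], reject
15. q=(15,25) nearest=5 d=17 new=(8,10) → blocked by [4,7]×[9,16], reject
16. q=(9,11) nearest=5 d=3 new=(8,10) → blocked by [4,7]×[9,16], reject
17. q=(9,16) nearest=5 d=8 new=(8,10) → blocked by [4,7]×[9,16], reject
18. q=(15,12) nearest=6 d=8 new=(12,6) → add node 7 parent=6 cost=10
19. q=(16,30) nearest=5 d=22 new=(8,10) → blocked by [4,7]×[9,16], reject
20. q=(7,4) nearest=2 d=1 new=(7,4) → add node 8 parent=2 cost=5
21. q=(15,16) nearest=5 d=9 new=(8,10) → blocked by [4,7]×[9,16], reject

Path: 0 1 2 8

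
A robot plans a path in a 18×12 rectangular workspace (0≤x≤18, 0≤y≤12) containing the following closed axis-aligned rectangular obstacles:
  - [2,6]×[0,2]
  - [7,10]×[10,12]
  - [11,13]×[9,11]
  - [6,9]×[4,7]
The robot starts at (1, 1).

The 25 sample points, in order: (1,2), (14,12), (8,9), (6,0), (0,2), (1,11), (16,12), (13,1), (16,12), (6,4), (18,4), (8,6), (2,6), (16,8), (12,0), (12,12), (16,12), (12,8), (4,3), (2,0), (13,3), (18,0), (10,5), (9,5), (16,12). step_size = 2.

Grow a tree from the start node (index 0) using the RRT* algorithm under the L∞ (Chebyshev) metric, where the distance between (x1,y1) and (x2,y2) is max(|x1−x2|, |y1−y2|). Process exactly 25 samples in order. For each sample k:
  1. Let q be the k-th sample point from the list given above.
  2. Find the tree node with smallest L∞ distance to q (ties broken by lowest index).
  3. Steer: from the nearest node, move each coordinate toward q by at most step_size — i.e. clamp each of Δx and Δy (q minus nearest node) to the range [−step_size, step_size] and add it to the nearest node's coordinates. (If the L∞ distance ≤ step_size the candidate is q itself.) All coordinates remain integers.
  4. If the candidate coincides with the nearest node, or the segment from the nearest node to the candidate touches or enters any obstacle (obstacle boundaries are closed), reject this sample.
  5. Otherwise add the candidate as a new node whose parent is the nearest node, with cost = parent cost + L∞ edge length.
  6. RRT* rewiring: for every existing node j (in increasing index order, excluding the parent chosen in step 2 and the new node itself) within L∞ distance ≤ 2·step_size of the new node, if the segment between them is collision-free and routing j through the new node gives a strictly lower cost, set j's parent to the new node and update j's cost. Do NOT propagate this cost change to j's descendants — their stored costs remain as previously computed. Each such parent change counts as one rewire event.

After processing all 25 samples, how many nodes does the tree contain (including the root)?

1. q=(1,2) nearest=0 d=1 new=(1,2) → add node 1 parent=0 cost=1
2. q=(14,12) nearest=0 d=13 new=(3,3) → blocked by [2,6]×[0,2], reject
3. q=(8,9) nearest=1 d=7 new=(3,4) → add node 2 parent=1 cost=3
4. q=(6,0) nearest=2 d=4 new=(5,2) → blocked by [2,6]×[0,2], reject
5. q=(0,2) nearest=0 d=1 new=(0,2) → add node 3 parent=0 cost=1
6. q=(1,11) nearest=2 d=7 new=(1,6) → add node 4 parent=2 cost=5
7. q=(16,12) nearest=2 d=13 new=(5,6) → add node 5 parent=2 cost=5
8. q=(13,1) nearest=5 d=8 new=(7,4) → blocked by [6,9]×[4,7], reject
9. q=(16,12) nearest=5 d=11 new=(7,8) → blocked by [6,9]×[4,7], reject
10. q=(6,4) nearest=5 d=2 new=(6,4) → blocked by [6,9]×[4,7], reject
11. q=(18,4) nearest=5 d=13 new=(7,4) → blocked by [6,9]×[4,7], reject
12. q=(8,6) nearest=5 d=3 new=(7,6) → blocked by [6,9]×[4,7], reject
13. q=(2,6) nearest=4 d=1 new=(2,6) → add node 6 parent=4 cost=6
14. q=(16,8) nearest=5 d=11 new=(7,8) → blocked by [6,9]×[4,7], reject
15. q=(12,0) nearest=5 d=7 new=(7,4) → blocked by [6,9]×[4,7], reject
16. q=(12,12) nearest=5 d=7 new=(7,8) → blocked by [6,9]×[4,7], reject
17. q=(16,12) nearest=5 d=11 new=(7,8) → blocked by [6,9]×[4,7], reject
18. q=(12,8) nearest=5 d=7 new=(7,8) → blocked by [6,9]×[4,7], reject
19. q=(4,3) nearest=2 d=1 new=(4,3) → add node 7 parent=2 cost=4
20. q=(2,0) nearest=0 d=1 new=(2,0) → blocked by [2,6]×[0,2], reject
21. q=(13,3) nearest=5 d=8 new=(7,4) → blocked by [6,9]×[4,7], reject
22. q=(18,0) nearest=5 d=13 new=(7,4) → blocked by [6,9]×[4,7], reject
23. q=(10,5) nearest=5 d=5 new=(7,5) → blocked by [6,9]×[4,7], reject
24. q=(9,5) nearest=5 d=4 new=(7,5) → blocked by [6,9]×[4,7], reject
25. q=(16,12) nearest=5 d=11 new=(7,8) → blocked by [6,9]×[4,7], reject

Node count: 8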